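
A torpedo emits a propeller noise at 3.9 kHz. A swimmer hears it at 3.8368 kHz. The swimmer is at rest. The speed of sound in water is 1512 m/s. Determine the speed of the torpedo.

f' < f, so the torpedo is receding.
f' = f · v/(v + v_s) ⇒ v_s = v · |1 − f/f'|.
v_s = 1512 × |1 − 3.9/3.8368| = 1512 × 0.01647 ≈ 24.9 m/s.

24.9 m/s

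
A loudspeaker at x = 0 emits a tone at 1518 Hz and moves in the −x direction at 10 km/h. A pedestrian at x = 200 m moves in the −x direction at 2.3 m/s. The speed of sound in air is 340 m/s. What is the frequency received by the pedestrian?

1516 Hz

10 km/h = 2.778 m/s.
The observer lies on the +x side, so the source is heading away from the observer and the observer is heading toward the source.
Both move, so f' = f · (v + v_o)/(v + v_s).
f' = 1518 × (340 + 2.3)/(340 + 2.778) = 1518 × 342.3/342.78 ≈ 1516 Hz.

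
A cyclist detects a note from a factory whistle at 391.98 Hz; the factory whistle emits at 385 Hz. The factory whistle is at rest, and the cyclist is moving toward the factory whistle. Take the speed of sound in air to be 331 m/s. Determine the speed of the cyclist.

f' = f · (v + v_o)/v ⇒ v_o = v · |f'/f − 1|.
v_o = 331 × |391.98/385 − 1| = 331 × 0.01813 ≈ 6.0 m/s.

6.0 m/s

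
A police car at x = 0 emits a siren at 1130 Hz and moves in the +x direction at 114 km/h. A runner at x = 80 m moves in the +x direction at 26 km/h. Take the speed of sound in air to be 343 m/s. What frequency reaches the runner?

114 km/h = 31.67 m/s; 26 km/h = 7.222 m/s.
The observer lies on the +x side, so the source is heading toward the observer and the observer is heading away from the source.
Both move, so f' = f · (v − v_o)/(v − v_s).
f' = 1130 × (343 − 7.222)/(343 − 31.67) = 1130 × 335.78/311.33 ≈ 1219 Hz.

1219 Hz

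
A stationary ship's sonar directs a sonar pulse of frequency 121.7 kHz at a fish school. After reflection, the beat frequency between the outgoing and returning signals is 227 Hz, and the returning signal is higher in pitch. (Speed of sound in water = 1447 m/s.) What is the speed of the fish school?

1.35 m/s

Double Doppler shift off a moving reflector: f₂ = f₀ · (v + u)/(v − u) (u > 0 toward emitter).
Returning signal is higher, so f₂ = f₀ + Δf = 121700 + 227 = 121927 Hz.
Rearranging, u = v · (f₂ − f₀)/(f₂ + f₀) = 1447 × 227/243627 ≈ 1.35 m/s.
So the fish school is moving at 1.35 m/s toward the emitter.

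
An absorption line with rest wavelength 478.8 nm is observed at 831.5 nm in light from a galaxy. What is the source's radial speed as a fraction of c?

0.502c

λ'/λ₀ = 1.7366 > 1 (redshift), so the source is receding.
λ'/λ₀ = √((1 + β)/(1 − β)) for a receding source ⇒ β = (r² − 1)/(r² + 1) with r = λ'/λ₀.
β = (3.0159 − 1)/(3.0159 + 1) ≈ 0.502.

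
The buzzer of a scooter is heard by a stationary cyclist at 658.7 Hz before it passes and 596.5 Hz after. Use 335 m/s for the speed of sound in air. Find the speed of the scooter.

f₁/f₂ = (v + v_s)/(v − v_s), so v_s = v · (f₁ − f₂)/(f₁ + f₂).
v_s = 335 × (658.7 − 596.5)/(658.7 + 596.5) = 335 × 62.2/1255.2 ≈ 16.6 m/s.

16.6 m/s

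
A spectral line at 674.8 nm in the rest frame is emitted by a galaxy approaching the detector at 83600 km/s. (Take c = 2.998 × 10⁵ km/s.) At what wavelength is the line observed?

β = v/c = 83600/299800 = 0.2789.
Relativistic Doppler for wavelength: λ' = λ₀ · √((1 − β)/(1 + β)).
λ' = 674.8 × √(0.7211/1.2789) = 674.8 × 0.75093 ≈ 506.7 nm.

506.7 nm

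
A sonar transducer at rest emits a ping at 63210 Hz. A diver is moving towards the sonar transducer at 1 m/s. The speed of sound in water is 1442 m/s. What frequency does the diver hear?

63254 Hz

Moving observer, stationary source: f' = f · (v + v_o)/v.
f' = 63210 × (1442 + 1)/1442 = 63210 × 1443/1442 ≈ 63254 Hz.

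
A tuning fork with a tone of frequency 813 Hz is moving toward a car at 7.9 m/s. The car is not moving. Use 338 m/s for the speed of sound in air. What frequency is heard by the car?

Only the source moves, toward the listener, so f' = f · v/(v − v_s).
f' = 813 × 338/(338 − 7.9) = 813 × 338/330.1 ≈ 832 Hz.

832 Hz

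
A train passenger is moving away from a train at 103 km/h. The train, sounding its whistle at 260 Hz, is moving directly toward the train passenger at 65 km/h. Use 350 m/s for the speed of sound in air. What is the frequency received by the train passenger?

252 Hz

65 km/h = 18.06 m/s; 103 km/h = 28.61 m/s.
With source approaching and observer receding, f' = f · (v − v_o)/(v − v_s).
f' = 260 × (350 − 28.61)/(350 − 18.06) = 260 × 321.39/331.94 ≈ 252 Hz.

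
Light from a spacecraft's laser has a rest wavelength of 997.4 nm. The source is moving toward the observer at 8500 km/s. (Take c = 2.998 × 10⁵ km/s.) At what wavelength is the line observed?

969.5 nm

β = v/c = 8500/299800 = 0.0284.
Relativistic Doppler for wavelength: λ' = λ₀ · √((1 − β)/(1 + β)).
λ' = 997.4 × √(0.9716/1.0284) = 997.4 × 0.97204 ≈ 969.5 nm.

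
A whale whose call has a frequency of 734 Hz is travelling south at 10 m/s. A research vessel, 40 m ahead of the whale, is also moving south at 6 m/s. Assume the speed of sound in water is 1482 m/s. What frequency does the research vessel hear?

The research vessel is ahead, so the whale is moving toward it while the research vessel is moving away from the whale.
Both move, so f' = f · (v − v_o)/(v − v_s).
f' = 734 × (1482 − 6)/(1482 − 10) = 734 × 1476/1472 ≈ 736 Hz.

736 Hz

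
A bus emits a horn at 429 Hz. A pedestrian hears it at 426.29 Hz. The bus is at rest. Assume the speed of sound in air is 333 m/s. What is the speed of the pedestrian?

2.10 m/s

f' < f, so the pedestrian is receding.
f' = f · (v − v_o)/v ⇒ v_o = v · |f'/f − 1|.
v_o = 333 × |426.29/429 − 1| = 333 × 0.006317 ≈ 2.10 m/s.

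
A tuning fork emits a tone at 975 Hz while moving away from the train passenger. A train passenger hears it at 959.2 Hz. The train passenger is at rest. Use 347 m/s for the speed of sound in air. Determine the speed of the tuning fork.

f' = f · v/(v + v_s) ⇒ v_s = v · |1 − f/f'|.
v_s = 347 × |1 − 975/959.2| = 347 × 0.01647 ≈ 5.7 m/s.

5.7 m/s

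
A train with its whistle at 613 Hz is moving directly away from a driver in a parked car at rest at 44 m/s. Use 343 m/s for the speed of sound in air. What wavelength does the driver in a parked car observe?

63.1 cm

With the source moving away from a stationary observer, f' = f · v/(v + v_s).
f' = 613 × 343/(343 + 44) ≈ 543 Hz.
λ' = v/f' = 343/543.305 ≈ 63.1 cm.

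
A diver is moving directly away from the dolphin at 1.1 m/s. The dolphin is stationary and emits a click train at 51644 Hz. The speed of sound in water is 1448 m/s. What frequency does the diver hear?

51605 Hz

Only the observer moves, away from the source, so f' = f · (v − v_o)/v.
f' = 51644 × (1448 − 1.1)/1448 = 51644 × 1446.9/1448 ≈ 51605 Hz.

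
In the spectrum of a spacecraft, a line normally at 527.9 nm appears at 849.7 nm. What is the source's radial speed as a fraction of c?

λ'/λ₀ = 1.6096 > 1 (redshift), so the source is receding.
λ'/λ₀ = √((1 + β)/(1 − β)) for a receding source ⇒ β = (r² − 1)/(r² + 1) with r = λ'/λ₀.
β = (2.5908 − 1)/(2.5908 + 1) ≈ 0.443.

0.443c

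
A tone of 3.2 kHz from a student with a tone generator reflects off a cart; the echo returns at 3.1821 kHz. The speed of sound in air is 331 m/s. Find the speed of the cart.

0.93 m/s

Double Doppler shift off a moving reflector: f₂ = f₀ · (v + u)/(v − u) (u > 0 toward emitter).
Rearranging, u = v · (f₂ − f₀)/(f₂ + f₀) = 331 × -0.0179/6.3821 ≈ -0.93 m/s.
So the cart is moving at 0.93 m/s away from the emitter.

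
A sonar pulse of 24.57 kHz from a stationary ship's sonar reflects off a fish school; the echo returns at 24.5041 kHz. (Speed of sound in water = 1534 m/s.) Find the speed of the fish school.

Double Doppler shift off a moving reflector: f₂ = f₀ · (v + u)/(v − u) (u > 0 toward emitter).
Rearranging, u = v · (f₂ − f₀)/(f₂ + f₀) = 1534 × -0.0659/49.0741 ≈ -2.06 m/s.
So the fish school is moving at 2.06 m/s away from the emitter.

2.06 m/s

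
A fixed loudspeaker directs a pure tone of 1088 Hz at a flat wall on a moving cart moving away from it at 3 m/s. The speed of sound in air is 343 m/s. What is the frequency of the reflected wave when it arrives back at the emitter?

1069 Hz

At the flat wall on a moving cart (a moving observer), f₁ = f₀ · (v − u)/v = 1088 × 340/343 ≈ 1078 Hz.
The reflection then acts as a moving source: f₂ = f₁ · v/(v + u) ≈ 1069 Hz.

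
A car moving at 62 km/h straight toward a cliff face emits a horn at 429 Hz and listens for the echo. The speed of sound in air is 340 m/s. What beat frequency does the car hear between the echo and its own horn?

45.8 Hz

62 km/h = 17.22 m/s.
The cliff face receives the sound from a moving source: f₁ = f₀ · v/(v − v_e) = 429 × 340/322.78 ≈ 451.9 Hz.
On the return leg the car is a moving observer: f₂ = f₁ · (v + v_e)/v = 451.9 × 357.22/340 ≈ 474.8 Hz.
Equivalently f₂ = f₀ · (v + v_e)/(v − v_e).
Beat against the emitted tone: |f₂ − f₀| = 2v_e·f₀/(v − v_e) = 2 × 17.22 × 429/322.78 ≈ 45.8 Hz.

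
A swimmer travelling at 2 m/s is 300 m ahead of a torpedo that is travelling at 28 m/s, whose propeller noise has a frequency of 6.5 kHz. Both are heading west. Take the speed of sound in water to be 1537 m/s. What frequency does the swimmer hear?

The swimmer is ahead, so the torpedo is moving toward it while the swimmer is moving away from the torpedo.
Both move, so f' = f · (v − v_o)/(v − v_s).
f' = 6.5 × (1537 − 2)/(1537 − 28) = 6.5 × 1535/1509 ≈ 6.61 kHz.

6.61 kHz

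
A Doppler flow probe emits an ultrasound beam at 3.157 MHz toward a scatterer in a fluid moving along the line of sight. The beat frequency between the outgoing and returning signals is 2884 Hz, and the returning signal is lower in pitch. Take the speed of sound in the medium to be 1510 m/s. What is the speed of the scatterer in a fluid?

0.69 m/s

Double Doppler shift off a moving reflector: f₂ = f₀ · (v + u)/(v − u) (u > 0 toward emitter).
Returning signal is lower, so f₂ = f₀ − Δf = 3157000 − 2884 = 3154116 Hz.
Rearranging, u = v · (f₂ − f₀)/(f₂ + f₀) = 1510 × -2884/6311116 ≈ -0.69 m/s.
So the scatterer in a fluid is moving at 0.69 m/s away from the emitter.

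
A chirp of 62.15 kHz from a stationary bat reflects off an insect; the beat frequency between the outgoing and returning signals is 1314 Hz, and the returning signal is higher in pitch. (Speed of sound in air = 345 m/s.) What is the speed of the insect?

3.6 m/s

Double Doppler shift off a moving reflector: f₂ = f₀ · (v + u)/(v − u) (u > 0 toward emitter).
Returning signal is higher, so f₂ = f₀ + Δf = 62150 + 1314 = 63464 Hz.
Rearranging, u = v · (f₂ − f₀)/(f₂ + f₀) = 345 × 1314/125614 ≈ 3.6 m/s.
So the insect is moving at 3.6 m/s toward the emitter.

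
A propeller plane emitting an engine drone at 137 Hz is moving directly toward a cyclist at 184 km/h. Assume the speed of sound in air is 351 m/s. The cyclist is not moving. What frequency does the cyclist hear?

184 km/h = 51.11 m/s.
With the source moving toward a stationary observer, f' = f · v/(v − v_s).
f' = 137 × 351/(351 − 51.11) = 137 × 351/299.9 ≈ 160 Hz.

160 Hz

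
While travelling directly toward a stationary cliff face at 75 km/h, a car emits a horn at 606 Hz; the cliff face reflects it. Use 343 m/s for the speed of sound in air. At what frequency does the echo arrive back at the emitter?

684 Hz

75 km/h = 20.83 m/s.
The cliff face receives the sound from a moving source: f₁ = f₀ · v/(v − v_e) = 606 × 343/322.17 ≈ 645 Hz.
On the return leg the car is a moving observer: f₂ = f₁ · (v + v_e)/v = 645 × 363.83/343 ≈ 684 Hz.
Equivalently f₂ = f₀ · (v + v_e)/(v − v_e).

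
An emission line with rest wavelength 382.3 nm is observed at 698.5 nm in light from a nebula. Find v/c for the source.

λ'/λ₀ = 1.8271 > 1 (redshift), so the source is receding.
λ'/λ₀ = √((1 + β)/(1 − β)) for a receding source ⇒ β = (r² − 1)/(r² + 1) with r = λ'/λ₀.
β = (3.3383 − 1)/(3.3383 + 1) ≈ 0.539.

0.539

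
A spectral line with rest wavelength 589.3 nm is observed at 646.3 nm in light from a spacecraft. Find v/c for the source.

0.092

λ'/λ₀ = 1.0967 > 1 (redshift), so the source is receding.
λ'/λ₀ = √((1 + β)/(1 − β)) for a receding source ⇒ β = (r² − 1)/(r² + 1) with r = λ'/λ₀.
β = (1.2028 − 1)/(1.2028 + 1) ≈ 0.092.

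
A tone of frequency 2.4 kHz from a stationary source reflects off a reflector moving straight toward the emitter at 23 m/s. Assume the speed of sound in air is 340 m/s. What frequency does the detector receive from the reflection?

The reflector first receives the wave as a moving observer: f₁ = f₀ · (v + u)/v = 2.4 × (340 + 23)/340 ≈ 2.56 kHz.
On reflection it acts as a source moving toward the stationary detector: f₂ = f₁ · v/(v − u) = 2.56 × 340/317 ≈ 2.75 kHz.

2.75 kHz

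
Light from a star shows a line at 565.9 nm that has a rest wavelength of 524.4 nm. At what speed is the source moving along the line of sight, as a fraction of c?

0.076c

λ'/λ₀ = 1.0791 > 1 (redshift), so the source is receding.
λ'/λ₀ = √((1 + β)/(1 − β)) for a receding source ⇒ β = (r² − 1)/(r² + 1) with r = λ'/λ₀.
β = (1.1645 − 1)/(1.1645 + 1) ≈ 0.076.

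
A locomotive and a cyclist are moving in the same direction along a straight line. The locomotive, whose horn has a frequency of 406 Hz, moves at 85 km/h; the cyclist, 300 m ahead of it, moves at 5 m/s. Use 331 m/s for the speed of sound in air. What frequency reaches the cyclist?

431 Hz

85 km/h = 23.61 m/s.
The cyclist is ahead, so the locomotive is moving toward it while the cyclist is moving away from the locomotive.
With source approaching and observer receding, f' = f · (v − v_o)/(v − v_s).
f' = 406 × (331 − 5)/(331 − 23.61) = 406 × 326/307.39 ≈ 431 Hz.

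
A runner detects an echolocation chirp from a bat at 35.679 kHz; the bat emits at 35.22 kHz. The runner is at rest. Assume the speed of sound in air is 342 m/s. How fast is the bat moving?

f' > f, so the bat is approaching.
f' = f · v/(v − v_s) ⇒ v_s = v · |1 − f/f'|.
v_s = 342 × |1 − 35.22/35.679| = 342 × 0.01286 ≈ 4.4 m/s.

4.4 m/s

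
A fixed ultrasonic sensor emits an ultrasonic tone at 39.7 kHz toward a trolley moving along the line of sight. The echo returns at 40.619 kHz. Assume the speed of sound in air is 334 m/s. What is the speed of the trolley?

3.8 m/s

Double Doppler shift off a moving reflector: f₂ = f₀ · (v + u)/(v − u) (u > 0 toward emitter).
Rearranging, u = v · (f₂ − f₀)/(f₂ + f₀) = 334 × 0.919/80.319 ≈ 3.8 m/s.
So the trolley is moving at 3.8 m/s toward the emitter.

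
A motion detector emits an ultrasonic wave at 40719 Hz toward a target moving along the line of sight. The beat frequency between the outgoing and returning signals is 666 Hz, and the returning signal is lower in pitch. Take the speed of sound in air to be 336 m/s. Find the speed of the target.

2.77 m/s

Double Doppler shift off a moving reflector: f₂ = f₀ · (v + u)/(v − u) (u > 0 toward emitter).
Returning signal is lower, so f₂ = f₀ − Δf = 40719 − 666 = 40053 Hz.
Rearranging, u = v · (f₂ − f₀)/(f₂ + f₀) = 336 × -666/80772 ≈ -2.77 m/s.
So the target is moving at 2.77 m/s away from the emitter.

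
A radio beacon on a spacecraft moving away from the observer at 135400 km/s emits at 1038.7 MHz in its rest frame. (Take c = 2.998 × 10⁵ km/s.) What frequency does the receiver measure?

β = v/c = 135400/299800 = 0.4516.
Relativistic Doppler for frequency: f' = f₀ · √((1 − β)/(1 + β)).
f' = 1038.7 × √(0.5484/1.4516) = 1038.7 × 0.61462 ≈ 638.4 MHz.

638.4 MHz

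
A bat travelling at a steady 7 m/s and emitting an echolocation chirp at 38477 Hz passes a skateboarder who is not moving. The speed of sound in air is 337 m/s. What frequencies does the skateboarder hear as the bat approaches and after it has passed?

Approaching: f₁ = f · v/(v − v_s) = 38477 × 337/330 ≈ 39293 Hz.
Receding: f₂ = f · v/(v + v_s) = 38477 × 337/344 ≈ 37694 Hz.

39293 Hz approaching; 37694 Hz receding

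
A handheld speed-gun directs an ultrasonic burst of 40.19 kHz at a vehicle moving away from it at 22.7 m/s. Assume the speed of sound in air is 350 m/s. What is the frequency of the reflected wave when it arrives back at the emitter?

At the vehicle (a moving observer), f₁ = f₀ · (v − u)/v = 40.19 × 327.3/350 ≈ 37.6 kHz.
The reflection then acts as a moving source: f₂ = f₁ · v/(v + u) ≈ 35.3 kHz.

35.3 kHz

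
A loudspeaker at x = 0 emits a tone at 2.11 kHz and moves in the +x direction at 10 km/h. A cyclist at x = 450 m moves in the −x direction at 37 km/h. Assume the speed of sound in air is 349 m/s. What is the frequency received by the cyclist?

10 km/h = 2.778 m/s; 37 km/h = 10.28 m/s.
The observer lies on the +x side, so the source is heading toward the observer and the observer is heading toward the source.
With source approaching and observer approaching, f' = f · (v + v_o)/(v − v_s).
f' = 2.11 × (349 + 10.28)/(349 − 2.778) = 2.11 × 359.28/346.22 ≈ 2.19 kHz.

2.19 kHz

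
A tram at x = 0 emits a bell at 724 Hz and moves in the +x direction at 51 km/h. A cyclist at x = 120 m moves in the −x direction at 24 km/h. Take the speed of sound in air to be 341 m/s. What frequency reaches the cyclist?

770 Hz

51 km/h = 14.17 m/s; 24 km/h = 6.667 m/s.
The observer lies on the +x side, so the source is heading toward the observer and the observer is heading toward the source.
Both move, so f' = f · (v + v_o)/(v − v_s).
f' = 724 × (341 + 6.667)/(341 − 14.17) = 724 × 347.67/326.83 ≈ 770 Hz.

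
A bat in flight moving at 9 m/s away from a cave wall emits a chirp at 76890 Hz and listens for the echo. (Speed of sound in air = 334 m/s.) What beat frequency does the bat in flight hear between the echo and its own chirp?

The cave wall receives the sound from a moving source: f₁ = f₀ · v/(v + v_e) = 76890 × 334/343 ≈ 74872 Hz.
On the return leg the bat in flight is a moving observer: f₂ = f₁ · (v − v_e)/v = 74872 × 325/334 ≈ 72855 Hz.
Equivalently f₂ = f₀ · (v − v_e)/(v + v_e).
Beat against the emitted tone: |f₂ − f₀| = 2v_e·f₀/(v + v_e) = 2 × 9 × 76890/343 ≈ 4035 Hz.

4035 Hz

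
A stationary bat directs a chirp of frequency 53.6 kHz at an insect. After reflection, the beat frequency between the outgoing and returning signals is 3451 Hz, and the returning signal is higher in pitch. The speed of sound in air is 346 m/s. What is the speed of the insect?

10.8 m/s

Double Doppler shift off a moving reflector: f₂ = f₀ · (v + u)/(v − u) (u > 0 toward emitter).
Returning signal is higher, so f₂ = f₀ + Δf = 53600 + 3451 = 57051 Hz.
Rearranging, u = v · (f₂ − f₀)/(f₂ + f₀) = 346 × 3451/110651 ≈ 10.8 m/s.
So the insect is moving at 10.8 m/s toward the emitter.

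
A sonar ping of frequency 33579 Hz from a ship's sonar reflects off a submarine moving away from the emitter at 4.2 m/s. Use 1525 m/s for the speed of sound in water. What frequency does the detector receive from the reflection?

At the submarine (a moving observer), f₁ = f₀ · (v − u)/v = 33579 × 1520.8/1525 ≈ 33487 Hz.
The reflection then acts as a moving source: f₂ = f₁ · v/(v + u) ≈ 33395 Hz.
Equivalently f₂ = f₀ · (v − u)/(v + u).

33395 Hz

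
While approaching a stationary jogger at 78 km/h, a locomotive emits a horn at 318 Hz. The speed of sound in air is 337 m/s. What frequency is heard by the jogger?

340 Hz

78 km/h = 21.67 m/s.
Only the source moves, toward the listener, so f' = f · v/(v − v_s).
f' = 318 × 337/(337 − 21.67) = 318 × 337/315.3 ≈ 340 Hz.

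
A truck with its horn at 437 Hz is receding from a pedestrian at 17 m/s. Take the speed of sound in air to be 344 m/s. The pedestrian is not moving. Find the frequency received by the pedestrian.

Moving source, stationary observer: f' = f · v/(v + v_s) since the source is receding.
f' = 437 × 344/(344 + 17) = 437 × 344/361 ≈ 416 Hz.

416 Hz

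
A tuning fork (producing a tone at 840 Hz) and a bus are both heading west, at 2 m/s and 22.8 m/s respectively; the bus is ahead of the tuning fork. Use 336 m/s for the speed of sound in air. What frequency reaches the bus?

The bus is ahead, so the tuning fork is moving toward it while the bus is moving away from the tuning fork.
Both move, so f' = f · (v − v_o)/(v − v_s).
f' = 840 × (336 − 22.8)/(336 − 2) = 840 × 313.2/334 ≈ 788 Hz.

788 Hz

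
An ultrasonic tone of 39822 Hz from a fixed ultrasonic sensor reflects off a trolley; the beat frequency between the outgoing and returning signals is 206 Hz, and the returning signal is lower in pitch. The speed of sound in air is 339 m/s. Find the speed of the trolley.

0.88 m/s

Double Doppler shift off a moving reflector: f₂ = f₀ · (v + u)/(v − u) (u > 0 toward emitter).
Returning signal is lower, so f₂ = f₀ − Δf = 39822 − 206 = 39616 Hz.
Rearranging, u = v · (f₂ − f₀)/(f₂ + f₀) = 339 × -206/79438 ≈ -0.88 m/s.
So the trolley is moving at 0.88 m/s away from the emitter.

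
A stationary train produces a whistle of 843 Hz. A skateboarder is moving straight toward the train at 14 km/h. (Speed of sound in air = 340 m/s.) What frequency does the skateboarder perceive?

853 Hz

14 km/h = 3.889 m/s.
Moving observer, stationary source: f' = f · (v + v_o)/v.
f' = 843 × (340 + 3.889)/340 = 843 × 343.89/340 ≈ 853 Hz.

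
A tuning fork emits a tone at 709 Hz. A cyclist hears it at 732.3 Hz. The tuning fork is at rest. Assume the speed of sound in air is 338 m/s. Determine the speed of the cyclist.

f' > f, so the cyclist is approaching.
f' = f · (v + v_o)/v ⇒ v_o = v · |f'/f − 1|.
v_o = 338 × |732.3/709 − 1| = 338 × 0.03286 ≈ 11.1 m/s.

11.1 m/s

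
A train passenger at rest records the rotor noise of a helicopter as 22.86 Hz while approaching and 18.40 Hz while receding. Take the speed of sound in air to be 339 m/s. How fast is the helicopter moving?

f₁/f₂ = (v + v_s)/(v − v_s), so v_s = v · (f₁ − f₂)/(f₁ + f₂).
v_s = 339 × (22.86 − 18.40)/(22.86 + 18.40) = 339 × 4.46/41.26 ≈ 37 m/s.

37 m/s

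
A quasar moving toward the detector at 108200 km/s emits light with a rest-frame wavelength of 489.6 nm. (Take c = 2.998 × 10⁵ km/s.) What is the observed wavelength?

335.5 nm

β = v/c = 108200/299800 = 0.3609.
Relativistic Doppler for wavelength: λ' = λ₀ · √((1 − β)/(1 + β)).
λ' = 489.6 × √(0.6391/1.3609) = 489.6 × 0.68528 ≈ 335.5 nm.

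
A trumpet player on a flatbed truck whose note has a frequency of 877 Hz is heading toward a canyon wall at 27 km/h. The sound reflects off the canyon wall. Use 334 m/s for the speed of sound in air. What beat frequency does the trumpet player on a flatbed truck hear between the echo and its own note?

27 km/h = 7.5 m/s.
The canyon wall receives the sound from a moving source: f₁ = f₀ · v/(v − v_e) = 877 × 334/326.5 ≈ 897.1 Hz.
On the return leg the trumpet player on a flatbed truck is a moving observer: f₂ = f₁ · (v + v_e)/v = 897.1 × 341.5/334 ≈ 917.3 Hz.
Beat against the emitted tone: |f₂ − f₀| = 2v_e·f₀/(v − v_e) = 2 × 7.5 × 877/326.5 ≈ 40.3 Hz.

40.3 Hz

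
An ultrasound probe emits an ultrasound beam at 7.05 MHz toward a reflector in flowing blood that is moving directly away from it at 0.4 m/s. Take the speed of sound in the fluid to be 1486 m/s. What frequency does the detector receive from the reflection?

The reflector in flowing blood first receives the wave as a moving observer: f₁ = f₀ · (v − u)/v = 7.05 × (1486 − 0.4)/1486 ≈ 7.048 MHz.
On reflection it acts as a source moving away from the stationary detector: f₂ = f₁ · v/(v + u) = 7.048 × 1486/1486.4 ≈ 7.046 MHz.
Equivalently f₂ = f₀ · (v − u)/(v + u).

7.046 MHz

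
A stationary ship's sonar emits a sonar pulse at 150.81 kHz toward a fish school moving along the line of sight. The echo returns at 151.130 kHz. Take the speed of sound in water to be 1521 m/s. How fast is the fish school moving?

Double Doppler shift off a moving reflector: f₂ = f₀ · (v + u)/(v − u) (u > 0 toward emitter).
Rearranging, u = v · (f₂ − f₀)/(f₂ + f₀) = 1521 × 0.320/301.940 ≈ 1.61 m/s.
So the fish school is moving at 1.61 m/s toward the emitter.

1.61 m/s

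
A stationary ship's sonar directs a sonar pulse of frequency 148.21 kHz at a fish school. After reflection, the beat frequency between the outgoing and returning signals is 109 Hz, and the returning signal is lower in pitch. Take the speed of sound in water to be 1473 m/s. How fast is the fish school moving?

0.54 m/s

Double Doppler shift off a moving reflector: f₂ = f₀ · (v + u)/(v − u) (u > 0 toward emitter).
Returning signal is lower, so f₂ = f₀ − Δf = 148210 − 109 = 148101 Hz.
Rearranging, u = v · (f₂ − f₀)/(f₂ + f₀) = 1473 × -109/296311 ≈ -0.54 m/s.
So the fish school is moving at 0.54 m/s away from the emitter.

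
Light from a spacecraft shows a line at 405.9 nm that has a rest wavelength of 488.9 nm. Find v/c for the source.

λ'/λ₀ = 0.8302 < 1 (blueshift), so the source is approaching.
λ'/λ₀ = √((1 − β)/(1 + β)) for an approaching source ⇒ β = (1 − r²)/(1 + r²) with r = λ'/λ₀.
β = (1 − 0.6893)/(1 + 0.6893) ≈ 0.184.

0.184c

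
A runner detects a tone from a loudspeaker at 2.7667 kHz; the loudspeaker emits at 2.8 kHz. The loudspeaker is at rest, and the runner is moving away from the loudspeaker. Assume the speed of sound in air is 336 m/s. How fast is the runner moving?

f' = f · (v − v_o)/v ⇒ v_o = v · |f'/f − 1|.
v_o = 336 × |2.7667/2.8 − 1| = 336 × 0.01189 ≈ 4.0 m/s.

4.0 m/s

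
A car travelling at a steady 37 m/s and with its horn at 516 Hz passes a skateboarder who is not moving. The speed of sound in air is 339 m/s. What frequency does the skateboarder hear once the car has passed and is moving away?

Receding: f₂ = f · v/(v + v_s) = 516 × 339/376 ≈ 465 Hz.

465 Hz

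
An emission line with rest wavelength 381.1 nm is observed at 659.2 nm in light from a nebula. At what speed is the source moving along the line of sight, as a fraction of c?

λ'/λ₀ = 1.7297 > 1 (redshift), so the source is receding.
λ'/λ₀ = √((1 + β)/(1 − β)) for a receding source ⇒ β = (r² − 1)/(r² + 1) with r = λ'/λ₀.
β = (2.9920 − 1)/(2.9920 + 1) ≈ 0.499.

0.499c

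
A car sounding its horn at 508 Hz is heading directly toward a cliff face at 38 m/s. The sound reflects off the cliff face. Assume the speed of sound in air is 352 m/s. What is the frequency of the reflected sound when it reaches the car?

631 Hz

The cliff face receives the sound from a moving source: f₁ = f₀ · v/(v − v_e) = 508 × 352/314 ≈ 569 Hz.
On the return leg the car is a moving observer: f₂ = f₁ · (v + v_e)/v = 569 × 390/352 ≈ 631 Hz.
Equivalently f₂ = f₀ · (v + v_e)/(v − v_e).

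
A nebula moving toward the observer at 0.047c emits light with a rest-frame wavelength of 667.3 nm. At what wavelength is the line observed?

636.6 nm

Relativistic Doppler for wavelength: λ' = λ₀ · √((1 − β)/(1 + β)).
λ' = 667.3 × √(0.9530/1.0470) = 667.3 × 0.95405 ≈ 636.6 nm.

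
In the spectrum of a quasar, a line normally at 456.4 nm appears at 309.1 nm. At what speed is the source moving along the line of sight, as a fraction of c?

λ'/λ₀ = 0.6773 < 1 (blueshift), so the source is approaching.
λ'/λ₀ = √((1 − β)/(1 + β)) for an approaching source ⇒ β = (1 − r²)/(1 + r²) with r = λ'/λ₀.
β = (1 − 0.4587)/(1 + 0.4587) ≈ 0.371.

0.371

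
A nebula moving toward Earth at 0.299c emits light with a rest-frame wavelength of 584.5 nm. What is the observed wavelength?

429.4 nm

Relativistic Doppler for wavelength: λ' = λ₀ · √((1 − β)/(1 + β)).
λ' = 584.5 × √(0.7010/1.2990) = 584.5 × 0.73461 ≈ 429.4 nm.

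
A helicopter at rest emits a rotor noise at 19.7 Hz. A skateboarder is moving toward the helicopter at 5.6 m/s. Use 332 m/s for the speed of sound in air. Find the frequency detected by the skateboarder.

Moving observer, stationary source: f' = f · (v + v_o)/v.
f' = 19.7 × (332 + 5.6)/332 = 19.7 × 337.6/332 ≈ 20.0 Hz.

20.0 Hz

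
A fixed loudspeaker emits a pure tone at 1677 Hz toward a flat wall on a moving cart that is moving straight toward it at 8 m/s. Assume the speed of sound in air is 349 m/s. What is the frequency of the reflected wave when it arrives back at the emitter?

At the flat wall on a moving cart (a moving observer), f₁ = f₀ · (v + u)/v = 1677 × 357/349 ≈ 1715 Hz.
The reflection then acts as a moving source: f₂ = f₁ · v/(v − u) ≈ 1756 Hz.

1756 Hz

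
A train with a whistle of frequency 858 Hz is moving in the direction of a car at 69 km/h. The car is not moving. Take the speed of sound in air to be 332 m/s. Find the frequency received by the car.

69 km/h = 19.17 m/s.
Moving source, stationary observer: f' = f · v/(v − v_s) since the source is approaching.
f' = 858 × 332/(332 − 19.17) = 858 × 332/312.8 ≈ 911 Hz.

911 Hz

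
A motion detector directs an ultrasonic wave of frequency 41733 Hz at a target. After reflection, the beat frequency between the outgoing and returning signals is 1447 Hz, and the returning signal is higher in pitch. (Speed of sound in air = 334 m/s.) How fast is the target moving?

5.7 m/s

Double Doppler shift off a moving reflector: f₂ = f₀ · (v + u)/(v − u) (u > 0 toward emitter).
Returning signal is higher, so f₂ = f₀ + Δf = 41733 + 1447 = 43180 Hz.
Rearranging, u = v · (f₂ − f₀)/(f₂ + f₀) = 334 × 1447/84913 ≈ 5.7 m/s.
So the target is moving at 5.7 m/s toward the emitter.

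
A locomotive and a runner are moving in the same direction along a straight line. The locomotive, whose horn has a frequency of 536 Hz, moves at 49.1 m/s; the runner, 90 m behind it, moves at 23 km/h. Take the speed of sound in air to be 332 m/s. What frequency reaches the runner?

476 Hz

23 km/h = 6.389 m/s.
The runner is behind, so the locomotive is moving away from it while the runner is moving toward the locomotive.
Both move, so f' = f · (v + v_o)/(v + v_s).
f' = 536 × (332 + 6.389)/(332 + 49.1) = 536 × 338.39/381.1 ≈ 476 Hz.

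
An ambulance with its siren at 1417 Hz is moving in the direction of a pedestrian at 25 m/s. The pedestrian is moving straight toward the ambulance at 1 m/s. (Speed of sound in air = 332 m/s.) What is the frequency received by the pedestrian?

Both move, so f' = f · (v + v_o)/(v − v_s).
f' = 1417 × (332 + 1)/(332 − 25) = 1417 × 333/307 ≈ 1537 Hz.

1537 Hz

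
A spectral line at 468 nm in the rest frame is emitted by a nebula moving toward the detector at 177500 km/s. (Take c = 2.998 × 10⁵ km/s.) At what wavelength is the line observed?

236.9 nm

β = v/c = 177500/299800 = 0.5921.
Relativistic Doppler for wavelength: λ' = λ₀ · √((1 − β)/(1 + β)).
λ' = 468 × √(0.4079/1.5921) = 468 × 0.50619 ≈ 236.9 nm.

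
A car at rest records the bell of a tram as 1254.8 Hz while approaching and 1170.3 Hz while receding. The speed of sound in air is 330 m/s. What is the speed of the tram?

f₁/f₂ = (v + v_s)/(v − v_s), so v_s = v · (f₁ − f₂)/(f₁ + f₂).
v_s = 330 × (1254.8 − 1170.3)/(1254.8 + 1170.3) = 330 × 84.5/2425.1 ≈ 11.5 m/s.

11.5 m/s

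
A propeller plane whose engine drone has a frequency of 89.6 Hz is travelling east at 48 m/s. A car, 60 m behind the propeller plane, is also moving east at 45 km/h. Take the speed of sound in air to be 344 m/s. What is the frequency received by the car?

81 Hz

45 km/h = 12.5 m/s.
The car is behind, so the propeller plane is moving away from it while the car is moving toward the propeller plane.
With source receding and observer approaching, f' = f · (v + v_o)/(v + v_s).
f' = 89.6 × (344 + 12.5)/(344 + 48) = 89.6 × 356.5/392 ≈ 81 Hz.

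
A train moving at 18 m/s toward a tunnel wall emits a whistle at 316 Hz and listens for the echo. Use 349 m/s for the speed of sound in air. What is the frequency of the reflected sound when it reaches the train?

350 Hz

The tunnel wall receives the sound from a moving source: f₁ = f₀ · v/(v − v_e) = 316 × 349/331 ≈ 333 Hz.
On the return leg the train is a moving observer: f₂ = f₁ · (v + v_e)/v = 333 × 367/349 ≈ 350 Hz.
Equivalently f₂ = f₀ · (v + v_e)/(v − v_e).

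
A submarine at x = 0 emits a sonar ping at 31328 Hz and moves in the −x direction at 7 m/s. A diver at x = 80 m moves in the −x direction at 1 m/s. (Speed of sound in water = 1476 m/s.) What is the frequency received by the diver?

The observer lies on the +x side, so the source is heading away from the observer and the observer is heading toward the source.
General Doppler shift: f' = f · (v + v_o)/(v + v_s).
f' = 31328 × (1476 + 1)/(1476 + 7) = 31328 × 1477/1483 ≈ 31201 Hz.

31201 Hz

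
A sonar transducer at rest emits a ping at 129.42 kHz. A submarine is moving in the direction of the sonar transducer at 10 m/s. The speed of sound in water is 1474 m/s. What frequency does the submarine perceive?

Moving observer, stationary source: f' = f · (v + v_o)/v.
f' = 129.42 × (1474 + 10)/1474 = 129.42 × 1484/1474 ≈ 130.3 kHz.

130.3 kHz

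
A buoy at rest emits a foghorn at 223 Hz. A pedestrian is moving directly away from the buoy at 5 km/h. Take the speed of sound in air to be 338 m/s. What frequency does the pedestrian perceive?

5 km/h = 1.389 m/s.
Moving observer, stationary source: f' = f · (v − v_o)/v.
f' = 223 × (338 − 1.389)/338 = 223 × 336.61/338 ≈ 222 Hz.

222 Hz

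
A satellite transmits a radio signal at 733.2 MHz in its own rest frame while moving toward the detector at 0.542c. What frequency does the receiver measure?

Relativistic Doppler for frequency: f' = f₀ · √((1 + β)/(1 − β)).
f' = 733.2 × √(1.5420/0.4580) = 733.2 × 1.83489 ≈ 1345.3 MHz.

1345.3 MHz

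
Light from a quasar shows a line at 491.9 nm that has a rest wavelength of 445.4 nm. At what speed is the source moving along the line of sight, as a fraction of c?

λ'/λ₀ = 1.1044 > 1 (redshift), so the source is receding.
λ'/λ₀ = √((1 + β)/(1 − β)) for a receding source ⇒ β = (r² − 1)/(r² + 1) with r = λ'/λ₀.
β = (1.2197 − 1)/(1.2197 + 1) ≈ 0.099.

0.099c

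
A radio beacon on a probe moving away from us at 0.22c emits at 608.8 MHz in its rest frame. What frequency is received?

486.8 MHz

Relativistic Doppler for frequency: f' = f₀ · √((1 − β)/(1 + β)).
f' = 608.8 × √(0.7800/1.2200) = 608.8 × 0.79959 ≈ 486.8 MHz.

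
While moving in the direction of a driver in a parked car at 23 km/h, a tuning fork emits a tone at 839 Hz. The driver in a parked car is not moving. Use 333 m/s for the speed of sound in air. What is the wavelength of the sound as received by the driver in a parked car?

38.9 cm

23 km/h = 6.389 m/s.
Only the source moves, toward the listener, so f' = f · v/(v − v_s).
f' = 839 × 333/(333 − 6.389) ≈ 855 Hz.
λ' = v/f' = 333/855.412 ≈ 38.9 cm.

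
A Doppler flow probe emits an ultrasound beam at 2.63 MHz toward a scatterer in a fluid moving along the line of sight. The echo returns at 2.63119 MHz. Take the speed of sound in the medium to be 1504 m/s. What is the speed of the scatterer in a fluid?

0.34 m/s

Double Doppler shift off a moving reflector: f₂ = f₀ · (v + u)/(v − u) (u > 0 toward emitter).
Rearranging, u = v · (f₂ − f₀)/(f₂ + f₀) = 1504 × 0.00119/5.26119 ≈ 0.34 m/s.
So the scatterer in a fluid is moving at 0.34 m/s toward the emitter.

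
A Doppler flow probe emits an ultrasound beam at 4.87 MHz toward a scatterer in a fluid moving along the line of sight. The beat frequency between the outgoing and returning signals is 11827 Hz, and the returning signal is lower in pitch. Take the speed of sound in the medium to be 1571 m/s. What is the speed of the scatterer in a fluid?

Double Doppler shift off a moving reflector: f₂ = f₀ · (v + u)/(v − u) (u > 0 toward emitter).
Returning signal is lower, so f₂ = f₀ − Δf = 4870000 − 11827 = 4858173 Hz.
Rearranging, u = v · (f₂ − f₀)/(f₂ + f₀) = 1571 × -11827/9728173 ≈ -1.91 m/s.
So the scatterer in a fluid is moving at 1.91 m/s away from the emitter.

1.91 m/s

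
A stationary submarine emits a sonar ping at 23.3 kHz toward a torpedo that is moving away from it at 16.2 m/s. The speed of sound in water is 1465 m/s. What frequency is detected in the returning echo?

At the torpedo (a moving observer), f₁ = f₀ · (v − u)/v = 23.3 × 1448.8/1465 ≈ 23.0 kHz.
On reflection it acts as a source moving away from the stationary detector: f₂ = f₁ · v/(v + u) = 23.0 × 1465/1481.2 ≈ 22.8 kHz.
Equivalently f₂ = f₀ · (v − u)/(v + u).

22.8 kHz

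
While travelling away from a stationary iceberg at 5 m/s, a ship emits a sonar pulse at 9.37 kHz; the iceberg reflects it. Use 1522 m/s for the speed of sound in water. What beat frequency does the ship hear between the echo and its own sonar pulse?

The iceberg receives the sound from a moving source: f₁ = f₀ · v/(v + v_e) = 9.37 × 1522/1527 ≈ 9.3393 kHz.
On the return leg the ship is a moving observer: f₂ = f₁ · (v − v_e)/v = 9.3393 × 1517/1522 ≈ 9.3086 kHz.
Beat against the emitted tone (with f₀ = 9370 Hz): |f₂ − f₀| = 2v_e·f₀/(v + v_e) = 2 × 5 × 9370/1527 ≈ 61 Hz.

61 Hz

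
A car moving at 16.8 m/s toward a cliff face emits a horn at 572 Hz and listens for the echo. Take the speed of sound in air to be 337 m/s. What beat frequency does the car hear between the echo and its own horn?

The cliff face receives the sound from a moving source: f₁ = f₀ · v/(v − v_e) = 572 × 337/320.2 ≈ 602.0 Hz.
On the return leg the car is a moving observer: f₂ = f₁ · (v + v_e)/v = 602.0 × 353.8/337 ≈ 632.0 Hz.
Beat against the emitted tone: |f₂ − f₀| = 2v_e·f₀/(v − v_e) = 2 × 16.8 × 572/320.2 ≈ 60 Hz.

60 Hz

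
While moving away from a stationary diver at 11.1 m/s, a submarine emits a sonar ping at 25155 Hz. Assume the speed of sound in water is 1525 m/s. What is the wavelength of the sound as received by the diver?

With the source moving away from a stationary observer, f' = f · v/(v + v_s).
f' = 25155 × 1525/(1525 + 11.1) ≈ 24973 Hz.
λ' = v/f' = 1525/24973.2 ≈ 6.1 cm.

6.1 cm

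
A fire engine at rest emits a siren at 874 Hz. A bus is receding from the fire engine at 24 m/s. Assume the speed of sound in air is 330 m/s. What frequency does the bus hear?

Only the observer moves, away from the source, so f' = f · (v − v_o)/v.
f' = 874 × (330 − 24)/330 = 874 × 306/330 ≈ 810 Hz.

810 Hz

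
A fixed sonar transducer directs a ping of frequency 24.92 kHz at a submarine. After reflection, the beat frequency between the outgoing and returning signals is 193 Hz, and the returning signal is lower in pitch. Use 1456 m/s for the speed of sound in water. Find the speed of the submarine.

5.7 m/s

Double Doppler shift off a moving reflector: f₂ = f₀ · (v + u)/(v − u) (u > 0 toward emitter).
Returning signal is lower, so f₂ = f₀ − Δf = 24920 − 193 = 24727 Hz.
Rearranging, u = v · (f₂ − f₀)/(f₂ + f₀) = 1456 × -193/49647 ≈ -5.7 m/s.
So the submarine is moving at 5.7 m/s away from the emitter.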